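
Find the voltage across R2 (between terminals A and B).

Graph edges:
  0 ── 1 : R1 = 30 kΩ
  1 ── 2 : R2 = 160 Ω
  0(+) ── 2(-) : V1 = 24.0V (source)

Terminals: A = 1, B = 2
R1 and R2 are in series across V1 (node 0 → node 1 → node 2), and the output A–B is taken across R2, so this is a voltage divider.
Series current: I = V1/(R1 + R2) = 24/(30000 + 160) = 24/30160 = 0.0007958 A
V_R2 = I × R2 = V1 × R2/(R1 + R2) = 24 × 160/30160 = 0.1273 V

Final answer: 0.1273 V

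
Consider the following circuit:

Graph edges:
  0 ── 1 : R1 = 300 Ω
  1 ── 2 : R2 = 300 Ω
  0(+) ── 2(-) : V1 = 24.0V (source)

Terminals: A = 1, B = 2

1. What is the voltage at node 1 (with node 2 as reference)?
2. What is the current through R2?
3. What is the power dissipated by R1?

Nodal analysis, taking node 2 as the 0 V reference.
Source V1 fixes V_0 = 24 V.
KCL at each unknown node (sum of currents leaving = 0; resistances in Ω):
  Node 1: (V_1 - 24)/300 + (V_1 - 0)/300 = 0
Collecting terms: 0.006667 × V_1 = 0.08  =>  V_1 = 12 V
Part 1:
  Read off the nodal solution: V_1 = 12 V
Part 2:
  I_R2 = (V_1 - V_2)/R2 = (12 - 0)/300 = 0.04 A
  Magnitude: I_R2 = 0.04 A
Part 3:
  I_R1 = (V_0 - V_1)/R1 = (24 - 12)/300 = 0.04 A
  P_R1 = I_R1² × R1 = (0.04)² × 300 = 0.48 W

Final answers:
1. V_1 = 12 V
2. I_R2 = 0.04 A
3. P_R1 = 0.48 W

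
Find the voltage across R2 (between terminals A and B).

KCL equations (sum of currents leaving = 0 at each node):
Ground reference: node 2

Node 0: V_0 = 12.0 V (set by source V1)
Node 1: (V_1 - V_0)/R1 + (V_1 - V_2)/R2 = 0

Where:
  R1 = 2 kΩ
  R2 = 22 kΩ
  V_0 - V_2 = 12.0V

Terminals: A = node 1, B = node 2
R1 and R2 are in series across V1 (node 0 → node 1 → node 2), and the output A–B is taken across R2, so this is a voltage divider.
Series current: I = V1/(R1 + R2) = 12/(2000 + 22000) = 12/24000 = 0.0005 A
V_R2 = I × R2 = V1 × R2/(R1 + R2) = 12 × 22000/24000 = 11 V

Final answer: 11 V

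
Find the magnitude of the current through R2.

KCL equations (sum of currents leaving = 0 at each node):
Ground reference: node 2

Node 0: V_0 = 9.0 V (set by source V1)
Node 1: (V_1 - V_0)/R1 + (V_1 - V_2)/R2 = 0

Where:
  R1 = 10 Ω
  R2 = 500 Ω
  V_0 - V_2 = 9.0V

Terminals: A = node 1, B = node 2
Nodal analysis, taking node 2 as the 0 V reference.
Source V1 fixes V_0 = 9 V.
KCL at each unknown node (sum of currents leaving = 0; resistances in Ω):
  Node 1: (V_1 - 9)/10 + (V_1 - 0)/500 = 0
Collecting terms: 0.102 × V_1 = 0.9  =>  V_1 = 8.824 V
I_R2 = (V_1 - V_2)/R2 = (8.824 - 0)/500 = 0.01765 A
|I_R2| = 0.01765 A

Final answer: |I_R2| = 0.01765 A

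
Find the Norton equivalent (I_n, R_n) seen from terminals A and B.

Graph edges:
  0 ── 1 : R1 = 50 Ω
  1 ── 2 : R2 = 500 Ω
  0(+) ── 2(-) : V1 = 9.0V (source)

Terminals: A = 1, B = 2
Find the Thévenin equivalent first; then I_n = V_th/R_th and R_n = R_th.
Step 1 — V_th is the open-circuit voltage V_A - V_B (nothing connected across the terminals).
Nodal analysis, taking node 2 as the 0 V reference.
Source V1 fixes V_0 = 9 V.
KCL at each unknown node (sum of currents leaving = 0; resistances in Ω):
  Node 1: (V_1 - 9)/50 + (V_1 - 0)/500 = 0
Collecting terms: 0.022 × V_1 = 0.18  =>  V_1 = 8.182 V
V_th = V_1 - V_2 = 8.182 - 0 = 8.182 V
Step 2 — R_th: zero the source — replace V1 by a short circuit (node 2 merges into node 0) — and find the resistance seen between A (node 1) and B (node 0).
Reduce the network between node 1 (A) and node 0 (B) by series/parallel combination:
  Rp1 = R1 ‖ R2 (parallel, both between nodes 0 and 1) = 1/(1/50 + 1/500) = 45.45 Ω
R_th = 45.45 Ω
I_n = V_th/R_th = 8.182/45.45 = 0.18 A, and R_n = R_th = 45.45 Ω

Final answer: I_n = 0.18 A, R_n = 45.45 Ω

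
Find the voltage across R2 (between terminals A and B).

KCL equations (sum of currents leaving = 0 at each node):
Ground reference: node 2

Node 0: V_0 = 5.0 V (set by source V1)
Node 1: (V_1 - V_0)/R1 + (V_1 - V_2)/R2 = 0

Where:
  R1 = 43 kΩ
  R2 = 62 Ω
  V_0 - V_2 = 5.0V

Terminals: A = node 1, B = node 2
R1 and R2 are in series across V1 (node 0 → node 1 → node 2), and the output A–B is taken across R2, so this is a voltage divider.
Series current: I = V1/(R1 + R2) = 5/(43000 + 62) = 5/43060 = 0.0001161 A
V_R2 = I × R2 = V1 × R2/(R1 + R2) = 5 × 62/43060 = 0.007199 V

Final answer: 0.007199 V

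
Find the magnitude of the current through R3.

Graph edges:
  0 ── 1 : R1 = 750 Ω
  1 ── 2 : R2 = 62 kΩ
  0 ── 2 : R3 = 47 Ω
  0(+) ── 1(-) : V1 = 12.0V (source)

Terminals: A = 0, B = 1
Nodal analysis, taking node 1 as the 0 V reference.
Source V1 fixes V_0 = 12 V.
KCL at each unknown node (sum of currents leaving = 0; resistances in Ω):
  Node 2: (V_2 - 0)/62000 + (V_2 - 12)/47 = 0
Collecting terms: 0.02129 × V_2 = 0.2553  =>  V_2 = 11.99 V
I_R3 = (V_0 - V_2)/R3 = (12 - 11.99)/47 = 0.0001934 A
|I_R3| = 0.0001934 A

Final answer: |I_R3| = 0.0001934 A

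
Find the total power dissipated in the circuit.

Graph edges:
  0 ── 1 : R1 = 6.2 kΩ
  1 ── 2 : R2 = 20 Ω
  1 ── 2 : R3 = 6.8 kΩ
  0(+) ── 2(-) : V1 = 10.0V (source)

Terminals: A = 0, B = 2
Nodal analysis, taking node 2 as the 0 V reference.
Source V1 fixes V_0 = 10 V.
KCL at each unknown node (sum of currents leaving = 0; resistances in Ω):
  Node 1: (V_1 - 10)/6200 + (V_1 - 0)/20 + (V_1 - 0)/6800 = 0
Collecting terms: 0.05031 × V_1 = 0.001613  =>  V_1 = 0.03206 V
Power in each resistor, P = (ΔV)²/R:
  P_R1 = (10 - 0.03206)²/6200 = 0.01603 W
  P_R2 = (0.03206 - 0)²/20 = 0.00005139 W
  P_R3 = (0.03206 - 0)²/6800 = 0.0000001512 W
P_total = P_R1 + P_R2 + P_R3 = 0.01608 W

Final answer: 0.01608 W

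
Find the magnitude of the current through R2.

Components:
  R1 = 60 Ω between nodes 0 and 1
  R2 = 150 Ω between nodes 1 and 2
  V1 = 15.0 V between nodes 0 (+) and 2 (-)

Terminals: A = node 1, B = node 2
Nodal analysis, taking node 2 as the 0 V reference.
Source V1 fixes V_0 = 15 V.
KCL at each unknown node (sum of currents leaving = 0; resistances in Ω):
  Node 1: (V_1 - 15)/60 + (V_1 - 0)/150 = 0
Collecting terms: 0.02333 × V_1 = 0.25  =>  V_1 = 10.71 V
I_R2 = (V_1 - V_2)/R2 = (10.71 - 0)/150 = 0.07143 A
|I_R2| = 0.07143 A

Final answer: |I_R2| = 0.07143 A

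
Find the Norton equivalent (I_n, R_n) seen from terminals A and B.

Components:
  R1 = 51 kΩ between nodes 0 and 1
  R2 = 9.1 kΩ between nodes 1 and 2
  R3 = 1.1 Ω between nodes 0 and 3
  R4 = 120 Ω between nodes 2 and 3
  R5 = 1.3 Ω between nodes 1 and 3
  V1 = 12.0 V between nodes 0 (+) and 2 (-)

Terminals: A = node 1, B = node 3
Find the Thévenin equivalent first; then I_n = V_th/R_th and R_n = R_th.
Step 1 — V_th is the open-circuit voltage V_A - V_B (nothing connected across the terminals).
Nodal analysis, taking node 2 as the 0 V reference.
Source V1 fixes V_0 = 12 V.
KCL at each unknown node (sum of currents leaving = 0; resistances in Ω):
  Node 1: (V_1 - 12)/51000 + (V_1 - 0)/9100 + (V_1 - V_3)/1.3 = 0
  Node 3: (V_3 - 12)/1.1 + (V_3 - 0)/120 + (V_3 - V_1)/1.3 = 0
Collecting terms (coefficients in siemens):
  0.7694·V_1 - 0.7692·V_3 = 0.0002353
  1.687·V_3 - 0.7692·V_1 = 10.91
Determinant D = (0.7694)(1.687) - (-0.7692)(-0.7692) = 0.7059
V_1 = [(0.0002353)(1.687) - (-0.7692)(10.91)]/D = 11.89 V
V_3 = [(0.7694)(10.91) - (0.0002353)(-0.7692)]/D = 11.89 V
V_th = V_1 - V_3 = 11.89 - 11.89 = -0.001695 V
Step 2 — R_th: zero the source — replace V1 by a short circuit (node 2 merges into node 0) — and find the resistance seen between A (node 1) and B (node 3).
Reduce the network between node 1 (A) and node 3 (B) by series/parallel combination:
  Rp1 = R1 ‖ R2 (parallel, both between nodes 0 and 1) = 1/(1/51000 + 1/9100) = 7722 Ω
  Rp2 = R3 ‖ R4 (parallel, both between nodes 0 and 3) = 1/(1/1.1 + 1/120) = 1.09 Ω
  Rs1 = Rp1 + Rp2 (series, joined only at node 0) = 7722 + 1.09 = 7723 Ω
  Rp3 = R5 ‖ Rs1 (parallel, both between nodes 1 and 3) = 1/(1/1.3 + 1/7723) = 1.3 Ω
R_th = 1.3 Ω
I_n = V_th/R_th = -0.001695/1.3 = -0.001304 A, and R_n = R_th = 1.3 Ω

Final answer: I_n = -0.001304 A, R_n = 1.3 Ω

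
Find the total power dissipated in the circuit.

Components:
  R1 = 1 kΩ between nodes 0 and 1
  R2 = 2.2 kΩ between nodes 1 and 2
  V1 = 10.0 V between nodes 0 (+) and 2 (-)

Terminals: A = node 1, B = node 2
Nodal analysis, taking node 2 as the 0 V reference.
Source V1 fixes V_0 = 10 V.
KCL at each unknown node (sum of currents leaving = 0; resistances in Ω):
  Node 1: (V_1 - 10)/1000 + (V_1 - 0)/2200 = 0
Collecting terms: 0.001455 × V_1 = 0.01  =>  V_1 = 6.875 V
Power in each resistor, P = (ΔV)²/R:
  P_R1 = (10 - 6.875)²/1000 = 0.009766 W
  P_R2 = (6.875 - 0)²/2200 = 0.02148 W
P_total = P_R1 + P_R2 = 0.03125 W

Final answer: 0.03125 W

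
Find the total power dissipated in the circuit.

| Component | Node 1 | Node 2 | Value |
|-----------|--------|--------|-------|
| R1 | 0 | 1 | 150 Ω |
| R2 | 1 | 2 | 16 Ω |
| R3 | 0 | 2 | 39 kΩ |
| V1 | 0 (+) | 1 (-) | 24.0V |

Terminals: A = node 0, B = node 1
Nodal analysis, taking node 1 as the 0 V reference.
Source V1 fixes V_0 = 24 V.
KCL at each unknown node (sum of currents leaving = 0; resistances in Ω):
  Node 2: (V_2 - 0)/16 + (V_2 - 24)/39000 = 0
Collecting terms: 0.06253 × V_2 = 0.0006154  =>  V_2 = 0.009842 V
Power in each resistor, P = (ΔV)²/R:
  P_R1 = (24 - 0)²/150 = 3.84 W
  P_R2 = (0 - 0.009842)²/16 = 0.000006054 W
  P_R3 = (24 - 0.009842)²/39000 = 0.01476 W
P_total = P_R1 + P_R2 + P_R3 = 3.855 W

Final answer: 3.855 W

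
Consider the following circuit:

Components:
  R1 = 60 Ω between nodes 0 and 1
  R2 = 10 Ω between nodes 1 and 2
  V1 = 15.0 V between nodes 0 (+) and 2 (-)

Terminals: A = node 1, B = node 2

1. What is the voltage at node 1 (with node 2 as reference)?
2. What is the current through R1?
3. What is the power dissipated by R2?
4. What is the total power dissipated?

Nodal analysis, taking node 2 as the 0 V reference.
Source V1 fixes V_0 = 15 V.
KCL at each unknown node (sum of currents leaving = 0; resistances in Ω):
  Node 1: (V_1 - 15)/60 + (V_1 - 0)/10 = 0
Collecting terms: 0.1167 × V_1 = 0.25  =>  V_1 = 2.143 V
Part 1:
  Read off the nodal solution: V_1 = 2.143 V
Part 2:
  I_R1 = (V_0 - V_1)/R1 = (15 - 2.143)/60 = 0.2143 A
  Magnitude: I_R1 = 0.2143 A
Part 3:
  I_R2 = (V_1 - V_2)/R2 = (2.143 - 0)/10 = 0.2143 A
  P_R2 = I_R2² × R2 = (0.2143)² × 10 = 0.4592 W
Part 4:
  Power in each resistor, P = (ΔV)²/R:
    P_R1 = (15 - 2.143)²/60 = 2.755 W
    P_R2 = (2.143 - 0)²/10 = 0.4592 W
  P_total = P_R1 + P_R2 = 3.214 W

Final answers:
1. V_1 = 2.143 V
2. I_R1 = 0.2143 A
3. P_R2 = 0.4592 W
4. P_total = 3.214 W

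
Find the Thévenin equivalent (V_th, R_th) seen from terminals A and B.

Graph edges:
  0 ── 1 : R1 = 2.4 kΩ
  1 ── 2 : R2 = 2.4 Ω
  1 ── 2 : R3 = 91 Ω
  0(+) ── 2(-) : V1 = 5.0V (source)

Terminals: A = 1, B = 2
Step 1 — V_th is the open-circuit voltage V_A - V_B (nothing connected across the terminals).
Nodal analysis, taking node 2 as the 0 V reference.
Source V1 fixes V_0 = 5 V.
KCL at each unknown node (sum of currents leaving = 0; resistances in Ω):
  Node 1: (V_1 - 5)/2400 + (V_1 - 0)/2.4 + (V_1 - 0)/91 = 0
Collecting terms: 0.4281 × V_1 = 0.002083  =>  V_1 = 0.004867 V
V_th = V_1 - V_2 = 0.004867 - 0 = 0.004867 V
Step 2 — R_th: zero the source — replace V1 by a short circuit (node 2 merges into node 0) — and find the resistance seen between A (node 1) and B (node 0).
Reduce the network between node 1 (A) and node 0 (B) by series/parallel combination:
  Rp1 = R1 ‖ R2 ‖ R3 (parallel, all between nodes 0 and 1) = 1/(1/2400 + 1/2.4 + 1/91) = 2.336 Ω
R_th = 2.336 Ω

Final answer: V_th = 0.004867 V, R_th = 2.336 Ω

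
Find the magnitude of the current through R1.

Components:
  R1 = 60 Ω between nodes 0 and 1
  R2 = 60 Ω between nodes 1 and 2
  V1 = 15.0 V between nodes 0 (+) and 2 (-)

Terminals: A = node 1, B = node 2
Nodal analysis, taking node 2 as the 0 V reference.
Source V1 fixes V_0 = 15 V.
KCL at each unknown node (sum of currents leaving = 0; resistances in Ω):
  Node 1: (V_1 - 15)/60 + (V_1 - 0)/60 = 0
Collecting terms: 0.03333 × V_1 = 0.25  =>  V_1 = 7.5 V
I_R1 = (V_0 - V_1)/R1 = (15 - 7.5)/60 = 0.125 A
|I_R1| = 0.125 A

Final answer: |I_R1| = 0.125 A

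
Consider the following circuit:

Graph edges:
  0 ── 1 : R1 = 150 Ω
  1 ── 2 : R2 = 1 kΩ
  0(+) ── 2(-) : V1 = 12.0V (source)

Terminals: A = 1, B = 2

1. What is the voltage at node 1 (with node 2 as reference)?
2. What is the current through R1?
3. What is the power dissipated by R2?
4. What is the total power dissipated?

Nodal analysis, taking node 2 as the 0 V reference.
Source V1 fixes V_0 = 12 V.
KCL at each unknown node (sum of currents leaving = 0; resistances in Ω):
  Node 1: (V_1 - 12)/150 + (V_1 - 0)/1000 = 0
Collecting terms: 0.007667 × V_1 = 0.08  =>  V_1 = 10.43 V
Part 1:
  Read off the nodal solution: V_1 = 10.43 V
Part 2:
  I_R1 = (V_0 - V_1)/R1 = (12 - 10.43)/150 = 0.01043 A
  Magnitude: I_R1 = 0.01043 A
Part 3:
  I_R2 = (V_1 - V_2)/R2 = (10.43 - 0)/1000 = 0.01043 A
  P_R2 = I_R2² × R2 = (0.01043)² × 1000 = 0.1089 W
Part 4:
  Power in each resistor, P = (ΔV)²/R:
    P_R1 = (12 - 10.43)²/150 = 0.01633 W
    P_R2 = (10.43 - 0)²/1000 = 0.1089 W
  P_total = P_R1 + P_R2 = 0.1252 W

Final answers:
1. V_1 = 10.43 V
2. I_R1 = 0.01043 A
3. P_R2 = 0.1089 W
4. P_total = 0.1252 W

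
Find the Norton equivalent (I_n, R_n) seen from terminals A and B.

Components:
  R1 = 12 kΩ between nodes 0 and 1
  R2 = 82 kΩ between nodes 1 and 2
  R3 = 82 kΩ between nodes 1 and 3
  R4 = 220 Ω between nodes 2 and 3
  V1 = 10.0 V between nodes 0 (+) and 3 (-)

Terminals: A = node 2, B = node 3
Find the Thévenin equivalent first; then I_n = V_th/R_th and R_n = R_th.
Step 1 — V_th is the open-circuit voltage V_A - V_B (nothing connected across the terminals).
Nodal analysis, taking node 3 as the 0 V reference.
Source V1 fixes V_0 = 10 V.
KCL at each unknown node (sum of currents leaving = 0; resistances in Ω):
  Node 1: (V_1 - 10)/12000 + (V_1 - V_2)/82000 + (V_1 - 0)/82000 = 0
  Node 2: (V_2 - V_1)/82000 + (V_2 - 0)/220 = 0
Collecting terms (coefficients in siemens):
  0.0001077·V_1 - 0.0000122·V_2 = 0.0008333
  0.004558·V_2 - 0.0000122·V_1 = 0
Determinant D = (0.0001077)(0.004558) - (-0.0000122)(-0.0000122) = 0.0000004908
V_1 = [(0.0008333)(0.004558) - (-0.0000122)(0)]/D = 7.738 V
V_2 = [(0.0001077)(0) - (0.0008333)(-0.0000122)]/D = 0.02071 V
V_th = V_2 - V_3 = 0.02071 - 0 = 0.02071 V
Step 2 — R_th: zero the source — replace V1 by a short circuit (node 3 merges into node 0) — and find the resistance seen between A (node 2) and B (node 0).
Reduce the network between node 2 (A) and node 0 (B) by series/parallel combination:
  Rp1 = R1 ‖ R3 (parallel, both between nodes 0 and 1) = 1/(1/12000 + 1/82000) = 10470 Ω
  Rs1 = R2 + Rp1 (series, joined only at node 1) = 82000 + 10470 = 92470 Ω
  Rp2 = R4 ‖ Rs1 (parallel, both between nodes 0 and 2) = 1/(1/220 + 1/92470) = 219.5 Ω
R_th = 219.5 Ω
I_n = V_th/R_th = 0.02071/219.5 = 0.00009434 A, and R_n = R_th = 219.5 Ω

Final answer: I_n = 9.434e-05 A, R_n = 219.5 Ω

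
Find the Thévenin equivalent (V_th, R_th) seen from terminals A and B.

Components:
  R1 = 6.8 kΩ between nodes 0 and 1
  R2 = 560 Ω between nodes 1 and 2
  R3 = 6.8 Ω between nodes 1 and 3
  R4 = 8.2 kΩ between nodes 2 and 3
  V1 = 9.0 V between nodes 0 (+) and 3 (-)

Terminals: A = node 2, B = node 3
Step 1 — V_th is the open-circuit voltage V_A - V_B (nothing connected across the terminals).
Nodal analysis, taking node 3 as the 0 V reference.
Source V1 fixes V_0 = 9 V.
KCL at each unknown node (sum of currents leaving = 0; resistances in Ω):
  Node 1: (V_1 - 9)/6800 + (V_1 - V_2)/560 + (V_1 - 0)/6.8 = 0
  Node 2: (V_2 - V_1)/560 + (V_2 - 0)/8200 = 0
Collecting terms (coefficients in siemens):
  0.149·V_1 - 0.001786·V_2 = 0.001324
  0.001908·V_2 - 0.001786·V_1 = 0
Determinant D = (0.149)(0.001908) - (-0.001786)(-0.001786) = 0.000281
V_1 = [(0.001324)(0.001908) - (-0.001786)(0)]/D = 0.008984 V
V_2 = [(0.149)(0) - (0.001324)(-0.001786)]/D = 0.00841 V
V_th = V_2 - V_3 = 0.00841 - 0 = 0.00841 V
Step 2 — R_th: zero the source — replace V1 by a short circuit (node 3 merges into node 0) — and find the resistance seen between A (node 2) and B (node 0).
Reduce the network between node 2 (A) and node 0 (B) by series/parallel combination:
  Rp1 = R1 ‖ R3 (parallel, both between nodes 0 and 1) = 1/(1/6800 + 1/6.8) = 6.793 Ω
  Rs1 = R2 + Rp1 (series, joined only at node 1) = 560 + 6.793 = 566.8 Ω
  Rp2 = R4 ‖ Rs1 (parallel, both between nodes 0 and 2) = 1/(1/8200 + 1/566.8) = 530.1 Ω
R_th = 530.1 Ω

Final answer: V_th = 0.00841 V, R_th = 530.1 Ω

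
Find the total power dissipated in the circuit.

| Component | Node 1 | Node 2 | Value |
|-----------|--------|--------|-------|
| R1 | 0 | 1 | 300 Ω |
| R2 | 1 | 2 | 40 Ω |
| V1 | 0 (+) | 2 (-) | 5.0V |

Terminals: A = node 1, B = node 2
Nodal analysis, taking node 2 as the 0 V reference.
Source V1 fixes V_0 = 5 V.
KCL at each unknown node (sum of currents leaving = 0; resistances in Ω):
  Node 1: (V_1 - 5)/300 + (V_1 - 0)/40 = 0
Collecting terms: 0.02833 × V_1 = 0.01667  =>  V_1 = 0.5882 V
Power in each resistor, P = (ΔV)²/R:
  P_R1 = (5 - 0.5882)²/300 = 0.06488 W
  P_R2 = (0.5882 - 0)²/40 = 0.008651 W
P_total = P_R1 + P_R2 = 0.07353 W

Final answer: 0.07353 W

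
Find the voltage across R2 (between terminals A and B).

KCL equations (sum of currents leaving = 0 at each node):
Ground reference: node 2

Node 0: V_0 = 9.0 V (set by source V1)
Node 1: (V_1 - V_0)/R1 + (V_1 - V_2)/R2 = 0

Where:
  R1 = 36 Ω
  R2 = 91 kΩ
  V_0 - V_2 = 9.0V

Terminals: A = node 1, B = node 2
R1 and R2 are in series across V1 (node 0 → node 1 → node 2), and the output A–B is taken across R2, so this is a voltage divider.
Series current: I = V1/(R1 + R2) = 9/(36 + 91000) = 9/91040 = 0.00009886 A
V_R2 = I × R2 = V1 × R2/(R1 + R2) = 9 × 91000/91040 = 8.996 V

Final answer: 8.996 V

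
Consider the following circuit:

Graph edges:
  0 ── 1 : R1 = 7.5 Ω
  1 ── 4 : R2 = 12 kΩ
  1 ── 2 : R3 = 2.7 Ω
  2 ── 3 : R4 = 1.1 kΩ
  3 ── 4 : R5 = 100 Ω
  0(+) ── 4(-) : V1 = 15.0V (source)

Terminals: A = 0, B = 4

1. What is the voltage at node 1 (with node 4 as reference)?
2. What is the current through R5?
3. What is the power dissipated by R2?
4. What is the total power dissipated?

Nodal analysis, taking node 4 as the 0 V reference.
Source V1 fixes V_0 = 15 V.
KCL at each unknown node (sum of currents leaving = 0; resistances in Ω):
  Node 1: (V_1 - 15)/7.5 + (V_1 - 0)/12000 + (V_1 - V_2)/2.7 = 0
  Node 2: (V_2 - V_1)/2.7 + (V_2 - V_3)/1100 = 0
  Node 3: (V_3 - V_2)/1100 + (V_3 - 0)/100 = 0
Collecting terms (coefficients in siemens):
  0.5038·V_1 - 0.3704·V_2 = 2
  0.3713·V_2 - 0.3704·V_1 - 0.0009091·V_3 = 0
  0.01091·V_3 - 0.0009091·V_2 = 0
Solving these 3 simultaneous equations (Gaussian elimination) gives:
  V_1 = 14.9 V, V_2 = 14.86 V, V_3 = 1.239 V
Part 1:
  Read off the nodal solution: V_1 = 14.9 V
Part 2:
  I_R5 = (V_3 - V_4)/R5 = (1.239 - 0)/100 = 0.01239 A
  Magnitude: I_R5 = 0.01239 A
Part 3:
  I_R2 = (V_1 - V_4)/R2 = (14.9 - 0)/12000 = 0.001241 A
  P_R2 = I_R2² × R2 = (0.001241)² × 12000 = 0.0185 W
Part 4:
  Power in each resistor, P = (ΔV)²/R:
    P_R1 = (15 - 14.9)²/7.5 = 0.001393 W
    P_R2 = (14.9 - 0)²/12000 = 0.0185 W
    P_R3 = (14.9 - 14.86)²/2.7 = 0.0004143 W
    P_R4 = (14.86 - 1.239)²/1100 = 0.1688 W
    P_R5 = (1.239 - 0)²/100 = 0.01534 W
  P_total = P_R1 + P_R2 + P_R3 + P_R4 + P_R5 = 0.2044 W

Final answers:
1. V_1 = 14.9 V
2. I_R5 = 0.01239 A
3. P_R2 = 0.0185 W
4. P_total = 0.2044 W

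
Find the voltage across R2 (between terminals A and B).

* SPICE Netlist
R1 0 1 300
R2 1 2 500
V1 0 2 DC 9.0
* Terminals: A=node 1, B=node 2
R1 and R2 are in series across V1 (node 0 → node 1 → node 2), and the output A–B is taken across R2, so this is a voltage divider.
Series current: I = V1/(R1 + R2) = 9/(300 + 500) = 9/800 = 0.01125 A
V_R2 = I × R2 = V1 × R2/(R1 + R2) = 9 × 500/800 = 5.625 V

Final answer: 5.625 V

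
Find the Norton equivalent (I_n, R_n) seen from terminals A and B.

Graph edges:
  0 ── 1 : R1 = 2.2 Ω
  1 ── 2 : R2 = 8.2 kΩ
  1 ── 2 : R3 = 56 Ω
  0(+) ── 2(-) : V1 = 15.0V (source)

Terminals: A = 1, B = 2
Find the Thévenin equivalent first; then I_n = V_th/R_th and R_n = R_th.
Step 1 — V_th is the open-circuit voltage V_A - V_B (nothing connected across the terminals).
Nodal analysis, taking node 2 as the 0 V reference.
Source V1 fixes V_0 = 15 V.
KCL at each unknown node (sum of currents leaving = 0; resistances in Ω):
  Node 1: (V_1 - 15)/2.2 + (V_1 - 0)/8200 + (V_1 - 0)/56 = 0
Collecting terms: 0.4725 × V_1 = 6.818  =>  V_1 = 14.43 V
V_th = V_1 - V_2 = 14.43 - 0 = 14.43 V
Step 2 — R_th: zero the source — replace V1 by a short circuit (node 2 merges into node 0) — and find the resistance seen between A (node 1) and B (node 0).
Reduce the network between node 1 (A) and node 0 (B) by series/parallel combination:
  Rp1 = R1 ‖ R2 ‖ R3 (parallel, all between nodes 0 and 1) = 1/(1/2.2 + 1/8200 + 1/56) = 2.116 Ω
R_th = 2.116 Ω
I_n = V_th/R_th = 14.43/2.116 = 6.818 A, and R_n = R_th = 2.116 Ω

Final answer: I_n = 6.818 A, R_n = 2.116 Ω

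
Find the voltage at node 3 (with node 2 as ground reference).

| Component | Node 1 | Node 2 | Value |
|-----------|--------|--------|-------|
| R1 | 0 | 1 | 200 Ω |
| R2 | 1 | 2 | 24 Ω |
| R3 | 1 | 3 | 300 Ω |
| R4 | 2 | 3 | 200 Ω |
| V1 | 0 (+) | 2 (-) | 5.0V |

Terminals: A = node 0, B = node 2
Nodal analysis, taking node 2 as the 0 V reference.
Source V1 fixes V_0 = 5 V.
KCL at each unknown node (sum of currents leaving = 0; resistances in Ω):
  Node 1: (V_1 - 5)/200 + (V_1 - 0)/24 + (V_1 - V_3)/300 = 0
  Node 3: (V_3 - V_1)/300 + (V_3 - 0)/200 = 0
Collecting terms (coefficients in siemens):
  0.05·V_1 - 0.003333·V_3 = 0.025
  0.008333·V_3 - 0.003333·V_1 = 0
Determinant D = (0.05)(0.008333) - (-0.003333)(-0.003333) = 0.0004056
V_1 = [(0.025)(0.008333) - (-0.003333)(0)]/D = 0.5137 V
V_3 = [(0.05)(0) - (0.025)(-0.003333)]/D = 0.2055 V
The requested potential is V_3 = 0.2055 V.

Final answer: V_3 = 0.2055 V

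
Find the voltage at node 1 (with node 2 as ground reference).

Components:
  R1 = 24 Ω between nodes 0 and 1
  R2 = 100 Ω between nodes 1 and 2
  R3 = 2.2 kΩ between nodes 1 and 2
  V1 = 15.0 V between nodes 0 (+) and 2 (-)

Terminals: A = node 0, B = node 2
Nodal analysis, taking node 2 as the 0 V reference.
Source V1 fixes V_0 = 15 V.
KCL at each unknown node (sum of currents leaving = 0; resistances in Ω):
  Node 1: (V_1 - 15)/24 + (V_1 - 0)/100 + (V_1 - 0)/2200 = 0
Collecting terms: 0.05212 × V_1 = 0.625  =>  V_1 = 11.99 V
The requested potential is V_1 = 11.99 V.

Final answer: V_1 = 11.99 V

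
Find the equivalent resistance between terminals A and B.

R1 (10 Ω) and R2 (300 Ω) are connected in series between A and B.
Reduce the network between node 0 (A) and node 2 (B) by series/parallel combination:
  Rs1 = R1 + R2 (series, joined only at node 1) = 10 + 300 = 310 Ω
R_eq = 310 Ω

Final answer: 310 Ω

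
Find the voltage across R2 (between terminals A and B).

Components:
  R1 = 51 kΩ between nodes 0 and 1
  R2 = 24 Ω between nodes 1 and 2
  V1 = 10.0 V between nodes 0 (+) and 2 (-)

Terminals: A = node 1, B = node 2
R1 and R2 are in series across V1 (node 0 → node 1 → node 2), and the output A–B is taken across R2, so this is a voltage divider.
Series current: I = V1/(R1 + R2) = 10/(51000 + 24) = 10/51020 = 0.000196 A
V_R2 = I × R2 = V1 × R2/(R1 + R2) = 10 × 24/51020 = 0.004704 V

Final answer: 0.004704 V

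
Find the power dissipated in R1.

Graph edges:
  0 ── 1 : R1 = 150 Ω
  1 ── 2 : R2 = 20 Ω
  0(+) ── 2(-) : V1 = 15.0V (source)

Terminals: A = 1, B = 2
Nodal analysis, taking node 2 as the 0 V reference.
Source V1 fixes V_0 = 15 V.
KCL at each unknown node (sum of currents leaving = 0; resistances in Ω):
  Node 1: (V_1 - 15)/150 + (V_1 - 0)/20 = 0
Collecting terms: 0.05667 × V_1 = 0.1  =>  V_1 = 1.765 V
I_R1 = (V_0 - V_1)/R1 = (15 - 1.765)/150 = 0.08824 A
P_R1 = I_R1² × R1 = (0.08824)² × 150 = 1.168 W

Final answer: 1.168 W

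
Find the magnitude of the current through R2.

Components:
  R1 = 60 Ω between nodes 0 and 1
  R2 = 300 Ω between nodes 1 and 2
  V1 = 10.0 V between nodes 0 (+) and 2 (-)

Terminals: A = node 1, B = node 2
Nodal analysis, taking node 2 as the 0 V reference.
Source V1 fixes V_0 = 10 V.
KCL at each unknown node (sum of currents leaving = 0; resistances in Ω):
  Node 1: (V_1 - 10)/60 + (V_1 - 0)/300 = 0
Collecting terms: 0.02 × V_1 = 0.1667  =>  V_1 = 8.333 V
I_R2 = (V_1 - V_2)/R2 = (8.333 - 0)/300 = 0.02778 A
|I_R2| = 0.02778 A

Final answer: |I_R2| = 0.02778 A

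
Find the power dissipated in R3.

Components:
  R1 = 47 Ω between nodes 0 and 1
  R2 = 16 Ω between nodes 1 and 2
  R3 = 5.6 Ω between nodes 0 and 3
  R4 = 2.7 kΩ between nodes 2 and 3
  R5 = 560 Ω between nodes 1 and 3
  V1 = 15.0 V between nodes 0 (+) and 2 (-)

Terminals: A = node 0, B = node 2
Nodal analysis, taking node 2 as the 0 V reference.
Source V1 fixes V_0 = 15 V.
KCL at each unknown node (sum of currents leaving = 0; resistances in Ω):
  Node 1: (V_1 - 15)/47 + (V_1 - 0)/16 + (V_1 - V_3)/560 = 0
  Node 3: (V_3 - 15)/5.6 + (V_3 - 0)/2700 + (V_3 - V_1)/560 = 0
Collecting terms (coefficients in siemens):
  0.08556·V_1 - 0.001786·V_3 = 0.3191
  0.1807·V_3 - 0.001786·V_1 = 2.679
Determinant D = (0.08556)(0.1807) - (-0.001786)(-0.001786) = 0.01546
V_1 = [(0.3191)(0.1807) - (-0.001786)(2.679)]/D = 4.04 V
V_3 = [(0.08556)(2.679) - (0.3191)(-0.001786)]/D = 14.86 V
I_R3 = (V_0 - V_3)/R3 = (15 - 14.86)/5.6 = 0.02483 A
P_R3 = I_R3² × R3 = (0.02483)² × 5.6 = 0.003452 W

Final answer: 0.003452 W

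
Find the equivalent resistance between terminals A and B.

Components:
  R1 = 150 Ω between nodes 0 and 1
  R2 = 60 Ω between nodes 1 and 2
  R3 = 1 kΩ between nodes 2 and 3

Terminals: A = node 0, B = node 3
Reduce the network between node 0 (A) and node 3 (B) by series/parallel combination:
  Rs1 = R1 + R2 (series, joined only at node 1) = 150 + 60 = 210 Ω
  Rs2 = R3 + Rs1 (series, joined only at node 2) = 1000 + 210 = 1210 Ω
R_eq = 1.21 kΩ

Final answer: 1.21 kΩ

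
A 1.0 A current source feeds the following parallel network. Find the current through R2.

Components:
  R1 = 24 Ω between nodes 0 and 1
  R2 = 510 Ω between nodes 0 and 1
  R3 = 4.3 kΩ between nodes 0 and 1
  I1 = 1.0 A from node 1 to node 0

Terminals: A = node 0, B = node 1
All resistors sit directly between nodes 0 and 1, so they are in parallel and share one voltage V; the full source current 1 A splits among them.
1/R_par = 1/24 + 1/510 + 1/4300 = 0.04386 S  =>  R_par = 22.8 Ω
V = I × R_par = 1 × 22.8 = 22.8 V
I_R2 = V/R2 = 22.8/510 = 0.04471 A

Final answer: 0.04471 A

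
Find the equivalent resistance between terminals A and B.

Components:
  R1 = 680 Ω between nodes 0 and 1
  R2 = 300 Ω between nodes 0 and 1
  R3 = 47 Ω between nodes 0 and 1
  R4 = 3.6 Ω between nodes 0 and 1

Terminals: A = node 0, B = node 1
Reduce the network between node 0 (A) and node 1 (B) by series/parallel combination:
  Rp1 = R1 ‖ R2 ‖ R3 ‖ R4 (parallel, all between nodes 0 and 1) = 1/(1/680 + 1/300 + 1/47 + 1/3.6) = 3.291 Ω
R_eq = 3.291 Ω

Final answer: 3.291 Ω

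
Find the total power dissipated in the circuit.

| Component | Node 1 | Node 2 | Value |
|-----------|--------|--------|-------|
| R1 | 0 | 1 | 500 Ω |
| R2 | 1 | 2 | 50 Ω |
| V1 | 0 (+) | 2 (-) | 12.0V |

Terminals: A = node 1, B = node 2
Nodal analysis, taking node 2 as the 0 V reference.
Source V1 fixes V_0 = 12 V.
KCL at each unknown node (sum of currents leaving = 0; resistances in Ω):
  Node 1: (V_1 - 12)/500 + (V_1 - 0)/50 = 0
Collecting terms: 0.022 × V_1 = 0.024  =>  V_1 = 1.091 V
Power in each resistor, P = (ΔV)²/R:
  P_R1 = (12 - 1.091)²/500 = 0.238 W
  P_R2 = (1.091 - 0)²/50 = 0.0238 W
P_total = P_R1 + P_R2 = 0.2618 W

Final answer: 0.2618 W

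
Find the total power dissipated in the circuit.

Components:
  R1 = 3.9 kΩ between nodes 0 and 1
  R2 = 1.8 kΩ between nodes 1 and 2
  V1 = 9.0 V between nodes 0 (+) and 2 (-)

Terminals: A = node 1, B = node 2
Nodal analysis, taking node 2 as the 0 V reference.
Source V1 fixes V_0 = 9 V.
KCL at each unknown node (sum of currents leaving = 0; resistances in Ω):
  Node 1: (V_1 - 9)/3900 + (V_1 - 0)/1800 = 0
Collecting terms: 0.000812 × V_1 = 0.002308  =>  V_1 = 2.842 V
Power in each resistor, P = (ΔV)²/R:
  P_R1 = (9 - 2.842)²/3900 = 0.009723 W
  P_R2 = (2.842 - 0)²/1800 = 0.004488 W
P_total = P_R1 + P_R2 = 0.01421 W

Final answer: 0.01421 W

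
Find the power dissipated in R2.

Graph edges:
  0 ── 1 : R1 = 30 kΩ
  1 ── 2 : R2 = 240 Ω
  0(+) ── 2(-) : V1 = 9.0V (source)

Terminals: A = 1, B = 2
Nodal analysis, taking node 2 as the 0 V reference.
Source V1 fixes V_0 = 9 V.
KCL at each unknown node (sum of currents leaving = 0; resistances in Ω):
  Node 1: (V_1 - 9)/30000 + (V_1 - 0)/240 = 0
Collecting terms: 0.0042 × V_1 = 0.0003  =>  V_1 = 0.07143 V
I_R2 = (V_1 - V_2)/R2 = (0.07143 - 0)/240 = 0.0002976 A
P_R2 = I_R2² × R2 = (0.0002976)² × 240 = 0.00002126 W

Final answer: 2.126e-05 W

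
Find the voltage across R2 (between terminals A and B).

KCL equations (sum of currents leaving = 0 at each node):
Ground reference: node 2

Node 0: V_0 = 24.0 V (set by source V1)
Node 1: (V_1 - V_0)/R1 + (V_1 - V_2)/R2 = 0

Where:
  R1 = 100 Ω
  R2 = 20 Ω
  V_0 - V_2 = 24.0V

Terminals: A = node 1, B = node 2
R1 and R2 are in series across V1 (node 0 → node 1 → node 2), and the output A–B is taken across R2, so this is a voltage divider.
Series current: I = V1/(R1 + R2) = 24/(100 + 20) = 24/120 = 0.2 A
V_R2 = I × R2 = V1 × R2/(R1 + R2) = 24 × 20/120 = 4 V

Final answer: 4 V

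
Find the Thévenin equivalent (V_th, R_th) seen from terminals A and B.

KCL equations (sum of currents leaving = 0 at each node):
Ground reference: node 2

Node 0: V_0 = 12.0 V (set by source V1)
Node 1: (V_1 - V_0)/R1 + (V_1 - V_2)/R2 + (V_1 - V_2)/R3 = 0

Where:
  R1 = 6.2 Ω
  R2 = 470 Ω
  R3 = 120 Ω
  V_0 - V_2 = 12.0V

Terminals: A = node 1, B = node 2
Step 1 — V_th is the open-circuit voltage V_A - V_B (nothing connected across the terminals).
Nodal analysis, taking node 2 as the 0 V reference.
Source V1 fixes V_0 = 12 V.
KCL at each unknown node (sum of currents leaving = 0; resistances in Ω):
  Node 1: (V_1 - 12)/6.2 + (V_1 - 0)/470 + (V_1 - 0)/120 = 0
Collecting terms: 0.1718 × V_1 = 1.935  =>  V_1 = 11.27 V
V_th = V_1 - V_2 = 11.27 - 0 = 11.27 V
Step 2 — R_th: zero the source — replace V1 by a short circuit (node 2 merges into node 0) — and find the resistance seen between A (node 1) and B (node 0).
Reduce the network between node 1 (A) and node 0 (B) by series/parallel combination:
  Rp1 = R1 ‖ R2 ‖ R3 (parallel, all between nodes 0 and 1) = 1/(1/6.2 + 1/470 + 1/120) = 5.822 Ω
R_th = 5.822 Ω

Final answer: V_th = 11.27 V, R_th = 5.822 Ω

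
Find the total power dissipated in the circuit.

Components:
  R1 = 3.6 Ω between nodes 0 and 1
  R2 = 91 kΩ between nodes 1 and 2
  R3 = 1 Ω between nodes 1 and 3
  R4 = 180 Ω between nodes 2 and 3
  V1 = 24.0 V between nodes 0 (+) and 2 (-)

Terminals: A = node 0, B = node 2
Nodal analysis, taking node 2 as the 0 V reference.
Source V1 fixes V_0 = 24 V.
KCL at each unknown node (sum of currents leaving = 0; resistances in Ω):
  Node 1: (V_1 - 24)/3.6 + (V_1 - 0)/91000 + (V_1 - V_3)/1 = 0
  Node 3: (V_3 - V_1)/1 + (V_3 - 0)/180 = 0
Collecting terms (coefficients in siemens):
  1.278·V_1 - 1·V_3 = 6.667
  1.006·V_3 - 1·V_1 = 0
Determinant D = (1.278)(1.006) - (-1)(-1) = 0.2849
V_1 = [(6.667)(1.006) - (-1)(0)]/D = 23.53 V
V_3 = [(1.278)(0) - (6.667)(-1)]/D = 23.4 V
Power in each resistor, P = (ΔV)²/R:
  P_R1 = (24 - 23.53)²/3.6 = 0.06109 W
  P_R2 = (23.53 - 0)²/91000 = 0.006085 W
  P_R3 = (23.53 - 23.4)²/1 = 0.0169 W
  P_R4 = (0 - 23.4)²/180 = 3.042 W
P_total = P_R1 + P_R2 + P_R3 + P_R4 = 3.126 W

Final answer: 3.126 W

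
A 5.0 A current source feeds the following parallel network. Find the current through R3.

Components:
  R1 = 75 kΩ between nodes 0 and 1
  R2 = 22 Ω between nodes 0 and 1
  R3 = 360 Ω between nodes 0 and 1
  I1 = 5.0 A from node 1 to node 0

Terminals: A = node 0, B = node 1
All resistors sit directly between nodes 0 and 1, so they are in parallel and share one voltage V; the full source current 5 A splits among them.
1/R_par = 1/75000 + 1/22 + 1/360 = 0.04825 S  =>  R_par = 20.73 Ω
V = I × R_par = 5 × 20.73 = 103.6 V
I_R3 = V/R3 = 103.6/360 = 0.2879 A

Final answer: 0.2879 A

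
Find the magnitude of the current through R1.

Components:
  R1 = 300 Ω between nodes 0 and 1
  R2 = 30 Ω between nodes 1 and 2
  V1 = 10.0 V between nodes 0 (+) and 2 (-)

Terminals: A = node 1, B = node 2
Nodal analysis, taking node 2 as the 0 V reference.
Source V1 fixes V_0 = 10 V.
KCL at each unknown node (sum of currents leaving = 0; resistances in Ω):
  Node 1: (V_1 - 10)/300 + (V_1 - 0)/30 = 0
Collecting terms: 0.03667 × V_1 = 0.03333  =>  V_1 = 0.9091 V
I_R1 = (V_0 - V_1)/R1 = (10 - 0.9091)/300 = 0.0303 A
|I_R1| = 0.0303 A

Final answer: |I_R1| = 0.0303 A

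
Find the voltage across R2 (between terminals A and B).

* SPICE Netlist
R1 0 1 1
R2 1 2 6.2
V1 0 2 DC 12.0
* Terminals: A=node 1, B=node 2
R1 and R2 are in series across V1 (node 0 → node 1 → node 2), and the output A–B is taken across R2, so this is a voltage divider.
Series current: I = V1/(R1 + R2) = 12/(1 + 6.2) = 12/7.2 = 1.667 A
V_R2 = I × R2 = V1 × R2/(R1 + R2) = 12 × 6.2/7.2 = 10.33 V

Final answer: 10.33 V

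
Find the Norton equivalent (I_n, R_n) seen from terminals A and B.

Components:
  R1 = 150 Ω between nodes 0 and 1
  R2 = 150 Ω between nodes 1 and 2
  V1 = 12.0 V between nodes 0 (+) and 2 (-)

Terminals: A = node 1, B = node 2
Find the Thévenin equivalent first; then I_n = V_th/R_th and R_n = R_th.
Step 1 — V_th is the open-circuit voltage V_A - V_B (nothing connected across the terminals).
Nodal analysis, taking node 2 as the 0 V reference.
Source V1 fixes V_0 = 12 V.
KCL at each unknown node (sum of currents leaving = 0; resistances in Ω):
  Node 1: (V_1 - 12)/150 + (V_1 - 0)/150 = 0
Collecting terms: 0.01333 × V_1 = 0.08  =>  V_1 = 6 V
V_th = V_1 - V_2 = 6 - 0 = 6 V
Step 2 — R_th: zero the source — replace V1 by a short circuit (node 2 merges into node 0) — and find the resistance seen between A (node 1) and B (node 0).
Reduce the network between node 1 (A) and node 0 (B) by series/parallel combination:
  Rp1 = R1 ‖ R2 (parallel, both between nodes 0 and 1) = 1/(1/150 + 1/150) = 75 Ω
R_th = 75 Ω
I_n = V_th/R_th = 6/75 = 0.08 A, and R_n = R_th = 75 Ω

Final answer: I_n = 0.08 A, R_n = 75 Ω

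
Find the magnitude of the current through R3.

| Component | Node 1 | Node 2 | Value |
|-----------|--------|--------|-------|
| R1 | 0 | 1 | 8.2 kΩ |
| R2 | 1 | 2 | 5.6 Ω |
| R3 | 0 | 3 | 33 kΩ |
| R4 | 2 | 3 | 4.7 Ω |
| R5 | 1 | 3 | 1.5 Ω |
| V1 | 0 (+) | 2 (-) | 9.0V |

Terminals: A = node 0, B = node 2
Nodal analysis, taking node 2 as the 0 V reference.
Source V1 fixes V_0 = 9 V.
KCL at each unknown node (sum of currents leaving = 0; resistances in Ω):
  Node 1: (V_1 - 9)/8200 + (V_1 - 0)/5.6 + (V_1 - V_3)/1.5 = 0
  Node 3: (V_3 - 9)/33000 + (V_3 - 0)/4.7 + (V_3 - V_1)/1.5 = 0
Collecting terms (coefficients in siemens):
  0.8454·V_1 - 0.6667·V_3 = 0.001098
  0.8795·V_3 - 0.6667·V_1 = 0.0002727
Determinant D = (0.8454)(0.8795) - (-0.6667)(-0.6667) = 0.299
V_1 = [(0.001098)(0.8795) - (-0.6667)(0.0002727)]/D = 0.003836 V
V_3 = [(0.8454)(0.0002727) - (0.001098)(-0.6667)]/D = 0.003218 V
I_R3 = (V_0 - V_3)/R3 = (9 - 0.003218)/33000 = 0.0002726 A
|I_R3| = 0.0002726 A

Final answer: |I_R3| = 0.0002726 A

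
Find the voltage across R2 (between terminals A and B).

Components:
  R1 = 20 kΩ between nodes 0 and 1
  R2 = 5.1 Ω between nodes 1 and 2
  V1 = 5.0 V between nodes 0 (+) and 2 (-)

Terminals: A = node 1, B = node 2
R1 and R2 are in series across V1 (node 0 → node 1 → node 2), and the output A–B is taken across R2, so this is a voltage divider.
Series current: I = V1/(R1 + R2) = 5/(20000 + 5.1) = 5/20010 = 0.0002499 A
V_R2 = I × R2 = V1 × R2/(R1 + R2) = 5 × 5.1/20010 = 0.001275 V

Final answer: 0.001275 V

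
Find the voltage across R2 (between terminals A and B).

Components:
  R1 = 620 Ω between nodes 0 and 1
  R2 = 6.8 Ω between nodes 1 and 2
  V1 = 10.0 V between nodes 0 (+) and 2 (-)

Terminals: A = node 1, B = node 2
R1 and R2 are in series across V1 (node 0 → node 1 → node 2), and the output A–B is taken across R2, so this is a voltage divider.
Series current: I = V1/(R1 + R2) = 10/(620 + 6.8) = 10/626.8 = 0.01595 A
V_R2 = I × R2 = V1 × R2/(R1 + R2) = 10 × 6.8/626.8 = 0.1085 V

Final answer: 0.1085 V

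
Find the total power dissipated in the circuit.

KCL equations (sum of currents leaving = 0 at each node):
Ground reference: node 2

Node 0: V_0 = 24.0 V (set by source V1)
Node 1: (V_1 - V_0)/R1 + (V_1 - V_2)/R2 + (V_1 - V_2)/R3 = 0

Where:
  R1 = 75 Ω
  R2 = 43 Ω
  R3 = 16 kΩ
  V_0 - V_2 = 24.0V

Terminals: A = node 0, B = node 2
Nodal analysis, taking node 2 as the 0 V reference.
Source V1 fixes V_0 = 24 V.
KCL at each unknown node (sum of currents leaving = 0; resistances in Ω):
  Node 1: (V_1 - 24)/75 + (V_1 - 0)/43 + (V_1 - 0)/16000 = 0
Collecting terms: 0.03665 × V_1 = 0.32  =>  V_1 = 8.731 V
Power in each resistor, P = (ΔV)²/R:
  P_R1 = (24 - 8.731)²/75 = 3.109 W
  P_R2 = (8.731 - 0)²/43 = 1.773 W
  P_R3 = (8.731 - 0)²/16000 = 0.004764 W
P_total = P_R1 + P_R2 + P_R3 = 4.886 W

Final answer: 4.886 W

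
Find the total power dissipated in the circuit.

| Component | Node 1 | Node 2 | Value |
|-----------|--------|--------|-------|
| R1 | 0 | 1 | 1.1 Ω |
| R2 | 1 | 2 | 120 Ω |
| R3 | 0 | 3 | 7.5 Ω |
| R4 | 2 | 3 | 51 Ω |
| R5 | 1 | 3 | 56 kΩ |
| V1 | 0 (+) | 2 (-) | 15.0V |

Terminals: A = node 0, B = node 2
Nodal analysis, taking node 2 as the 0 V reference.
Source V1 fixes V_0 = 15 V.
KCL at each unknown node (sum of currents leaving = 0; resistances in Ω):
  Node 1: (V_1 - 15)/1.1 + (V_1 - 0)/120 + (V_1 - V_3)/56000 = 0
  Node 3: (V_3 - 15)/7.5 + (V_3 - 0)/51 + (V_3 - V_1)/56000 = 0
Collecting terms (coefficients in siemens):
  0.9174·V_1 - 0.00001786·V_3 = 13.64
  0.153·V_3 - 0.00001786·V_1 = 2
Determinant D = (0.9174)(0.153) - (-0.00001786)(-0.00001786) = 0.1403
V_1 = [(13.64)(0.153) - (-0.00001786)(2)]/D = 14.86 V
V_3 = [(0.9174)(2) - (13.64)(-0.00001786)]/D = 13.08 V
Power in each resistor, P = (ΔV)²/R:
  P_R1 = (15 - 14.86)²/1.1 = 0.01689 W
  P_R2 = (14.86 - 0)²/120 = 1.841 W
  P_R3 = (15 - 13.08)²/7.5 = 0.493 W
  P_R4 = (0 - 13.08)²/51 = 3.353 W
  P_R5 = (14.86 - 13.08)²/56000 = 0.000057 W
P_total = P_R1 + P_R2 + P_R3 + P_R4 + P_R5 = 5.704 W

Final answer: 5.704 W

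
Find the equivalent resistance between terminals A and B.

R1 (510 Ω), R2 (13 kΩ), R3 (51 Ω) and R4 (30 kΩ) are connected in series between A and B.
Reduce the network between node 0 (A) and node 4 (B) by series/parallel combination:
  Rs1 = R1 + R2 (series, joined only at node 1) = 510 + 13000 = 13510 Ω
  Rs2 = R3 + Rs1 (series, joined only at node 2) = 51 + 13510 = 13560 Ω
  Rs3 = R4 + Rs2 (series, joined only at node 3) = 30000 + 13560 = 43560 Ω
R_eq = 43.56 kΩ

Final answer: 43.56 kΩ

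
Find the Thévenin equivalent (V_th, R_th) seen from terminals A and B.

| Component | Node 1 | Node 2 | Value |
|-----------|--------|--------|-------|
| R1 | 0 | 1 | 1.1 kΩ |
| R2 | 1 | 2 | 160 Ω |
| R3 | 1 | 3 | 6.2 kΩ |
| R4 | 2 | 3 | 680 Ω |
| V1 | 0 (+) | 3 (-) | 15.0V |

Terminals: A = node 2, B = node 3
Step 1 — V_th is the open-circuit voltage V_A - V_B (nothing connected across the terminals).
Nodal analysis, taking node 3 as the 0 V reference.
Source V1 fixes V_0 = 15 V.
KCL at each unknown node (sum of currents leaving = 0; resistances in Ω):
  Node 1: (V_1 - 15)/1100 + (V_1 - V_2)/160 + (V_1 - 0)/6200 = 0
  Node 2: (V_2 - V_1)/160 + (V_2 - 0)/680 = 0
Collecting terms (coefficients in siemens):
  0.00732·V_1 - 0.00625·V_2 = 0.01364
  0.007721·V_2 - 0.00625·V_1 = 0
Determinant D = (0.00732)(0.007721) - (-0.00625)(-0.00625) = 0.00001746
V_1 = [(0.01364)(0.007721) - (-0.00625)(0)]/D = 6.032 V
V_2 = [(0.00732)(0) - (0.01364)(-0.00625)]/D = 4.883 V
V_th = V_2 - V_3 = 4.883 - 0 = 4.883 V
Step 2 — R_th: zero the source — replace V1 by a short circuit (node 3 merges into node 0) — and find the resistance seen between A (node 2) and B (node 0).
Reduce the network between node 2 (A) and node 0 (B) by series/parallel combination:
  Rp1 = R1 ‖ R3 (parallel, both between nodes 0 and 1) = 1/(1/1100 + 1/6200) = 934.2 Ω
  Rs1 = R2 + Rp1 (series, joined only at node 1) = 160 + 934.2 = 1094 Ω
  Rp2 = R4 ‖ Rs1 (parallel, both between nodes 0 and 2) = 1/(1/680 + 1/1094) = 419.4 Ω
R_th = 419.4 Ω

Final answer: V_th = 4.883 V, R_th = 419.4 Ω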